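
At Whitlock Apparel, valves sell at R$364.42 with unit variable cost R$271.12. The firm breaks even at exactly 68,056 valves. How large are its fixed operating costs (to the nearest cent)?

Each unit contributes R$364.42 − R$271.12 = R$93.30.
Fixed costs = break-even units × CM = 68,056 × R$93.30 = R$6,349,624.80.

R$6,349,624.80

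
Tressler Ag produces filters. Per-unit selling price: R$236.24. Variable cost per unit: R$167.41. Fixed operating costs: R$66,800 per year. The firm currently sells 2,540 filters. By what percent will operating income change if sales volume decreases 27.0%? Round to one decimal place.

Total contribution margin = 2,540 × R$68.83 = R$174,828.20.
Subtracting fixed costs: EBIT = R$174,828.20 − R$66,800 = R$108,028.20.
Degree of operating leverage = R$174,828.20 / R$108,028.20 = 1.6184.
Operating income changes by 1.6184 × -27.0% = -43.7%.

-43.7%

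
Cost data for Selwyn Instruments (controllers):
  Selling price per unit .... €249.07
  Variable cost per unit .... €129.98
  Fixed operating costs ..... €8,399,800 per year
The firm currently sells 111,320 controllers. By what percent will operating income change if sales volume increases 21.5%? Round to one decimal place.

+58.7%

Total contribution margin = 111,320 × €119.09 = €13,257,098.80.
Subtracting fixed costs: EBIT = €13,257,098.80 − €8,399,800 = €4,857,298.80.
DOL = contribution ÷ EBIT = €13,257,098.80 ÷ €4,857,298.80 = 2.7293.
Operating income changes by 2.7293 × +21.5% = +58.7%.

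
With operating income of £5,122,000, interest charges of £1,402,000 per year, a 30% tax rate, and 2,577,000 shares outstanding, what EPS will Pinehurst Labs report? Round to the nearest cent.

Interest = £1,402,000.00, so EBT = £5,122,000 − £1,402,000.00 = £3,720,000.00.
Net income = £3,720,000.00 × (1 − 0.30) = £2,604,000.00.
EPS = £2,604,000.00 ÷ 2,577,000 = £1.01.

£1.01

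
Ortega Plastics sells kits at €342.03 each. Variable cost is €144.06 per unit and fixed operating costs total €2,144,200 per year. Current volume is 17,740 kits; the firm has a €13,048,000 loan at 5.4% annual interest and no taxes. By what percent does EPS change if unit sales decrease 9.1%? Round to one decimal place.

-48.2%

Total contribution margin = 17,740 × €197.97 = €3,511,987.80.
Subtracting fixed costs: EBIT = €3,511,987.80 − €2,144,200 = €1,367,787.80.
Interest = €704,592.00, so EBIT − I = €663,195.80.
Degree of combined leverage = contribution ÷ (EBIT − I) = €3,511,987.80 ÷ €663,195.80 = 5.2956.
EPS therefore changes by 5.2956 × (-9.1%) = -48.2%.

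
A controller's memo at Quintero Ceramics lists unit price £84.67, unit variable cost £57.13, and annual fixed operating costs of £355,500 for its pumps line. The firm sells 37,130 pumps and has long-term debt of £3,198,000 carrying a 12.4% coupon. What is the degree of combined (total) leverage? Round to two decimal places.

At 37,130 units, contribution = 37,130 × £27.54 = £1,022,560.20.
Operating income = contribution − fixed costs = £1,022,560.20 − £355,500 = £667,060.20. Interest = £396,552.00, so EBIT − I = £270,508.20.
Degree of total leverage = total CM / (EBIT − interest) = £1,022,560.20 / £270,508.20 = 3.7801.

3.78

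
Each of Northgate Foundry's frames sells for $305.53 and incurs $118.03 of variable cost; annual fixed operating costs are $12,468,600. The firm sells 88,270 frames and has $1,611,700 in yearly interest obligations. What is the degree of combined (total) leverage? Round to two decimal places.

Contribution at this volume is 88,270 × $187.50 = $16,550,625.00.
Subtracting fixed costs: EBIT = $16,550,625.00 − $12,468,600 = $4,082,025.00. Interest = $1,611,700.00.
DOL = $16,550,625.00 ÷ $4,082,025.00 = 4.0545; DFL = $4,082,025.00 ÷ $2,470,325.00 = 1.6524.
DCL = DOL × DFL = 4.0545 × 1.6524 = 6.6997.

6.70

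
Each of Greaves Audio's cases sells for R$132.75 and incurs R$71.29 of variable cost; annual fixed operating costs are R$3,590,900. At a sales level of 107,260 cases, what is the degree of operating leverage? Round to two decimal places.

2.20

At 107,260 units, contribution = 107,260 × R$61.46 = R$6,592,199.60.
Subtracting fixed costs: EBIT = R$6,592,199.60 − R$3,590,900 = R$3,001,299.60.
So DOL = total CM / EBIT = R$6,592,199.60 / R$3,001,299.60 = 2.1964.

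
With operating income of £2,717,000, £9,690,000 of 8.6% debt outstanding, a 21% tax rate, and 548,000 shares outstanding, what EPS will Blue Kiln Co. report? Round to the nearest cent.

£2.72

Pre-tax income = £2,717,000 − £833,340.00 = £1,883,660.00.
After tax at 21%: net income = £1,883,660.00 × 0.79 = £1,488,091.40.
Per share: £1,488,091.40 / 548,000 shares = £2.72.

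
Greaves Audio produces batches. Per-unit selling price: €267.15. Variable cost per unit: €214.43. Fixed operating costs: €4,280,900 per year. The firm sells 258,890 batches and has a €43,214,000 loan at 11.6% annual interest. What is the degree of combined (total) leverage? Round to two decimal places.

Total contribution margin = 258,890 × €52.72 = €13,648,680.80.
Subtracting fixed costs: EBIT = €13,648,680.80 − €4,280,900 = €9,367,780.80. Interest = €5,012,824.00, so EBIT − I = €4,354,956.80.
DCL = contribution ÷ (EBIT − I) = €13,648,680.80 ÷ €4,354,956.80 = 3.1341.

3.13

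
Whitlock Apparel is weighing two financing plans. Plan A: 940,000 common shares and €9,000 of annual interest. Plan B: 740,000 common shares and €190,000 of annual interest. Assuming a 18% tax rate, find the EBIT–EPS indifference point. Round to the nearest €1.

€859,700

At indifference, (EBIT − 9,000)(1 − t)/940,000 = (EBIT − 190,000)(1 − t)/740,000.
Cancelling (1 − t) and cross-multiplying: 740,000·(EBIT − 9,000) = 940,000·(EBIT − 190,000).
Solving, EBIT = (190,000·940,000 − 9,000·740,000) / (940,000 − 740,000) = 171,940,000,000 / 200,000 = 859,700.00.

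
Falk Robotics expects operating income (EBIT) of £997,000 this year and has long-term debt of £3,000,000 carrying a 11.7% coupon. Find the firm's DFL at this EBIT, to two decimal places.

1.54

Annual interest charges come to £351,000.00.
Degree of financial leverage = EBIT / (EBIT − interest) = £997,000 / £646,000.00 = 1.5433.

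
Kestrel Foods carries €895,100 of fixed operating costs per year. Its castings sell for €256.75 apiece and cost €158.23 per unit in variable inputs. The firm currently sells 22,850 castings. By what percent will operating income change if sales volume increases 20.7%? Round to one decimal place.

+34.4%

At 22,850 units, contribution = 22,850 × €98.52 = €2,251,182.00.
EBIT = €2,251,182.00 − €895,100 = €1,356,082.00.
So DOL = total CM / EBIT = €2,251,182.00 / €1,356,082.00 = 1.6601.
So EBIT moves 1.6601 × (+20.7%) = +34.4%.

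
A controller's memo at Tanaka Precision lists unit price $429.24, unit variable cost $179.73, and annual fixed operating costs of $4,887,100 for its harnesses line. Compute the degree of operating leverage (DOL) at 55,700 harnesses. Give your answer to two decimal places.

At 55,700 units, contribution = 55,700 × $249.51 = $13,897,707.00.
Subtracting fixed costs: EBIT = $13,897,707.00 − $4,887,100 = $9,010,607.00.
Degree of operating leverage = $13,897,707.00 / $9,010,607.00 = 1.5424.

1.54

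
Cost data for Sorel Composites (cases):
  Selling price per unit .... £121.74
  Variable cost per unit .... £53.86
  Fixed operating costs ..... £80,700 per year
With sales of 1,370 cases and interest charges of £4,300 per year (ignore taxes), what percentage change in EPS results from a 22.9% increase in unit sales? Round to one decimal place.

+266.3%

At 1,370 units, contribution = 1,370 × £67.88 = £92,995.60.
Operating income = contribution − fixed costs = £92,995.60 − £80,700 = £12,295.60.
Interest = £4,300.00, so EBIT − I = £7,995.60.
Degree of combined leverage = contribution ÷ (EBIT − I) = £92,995.60 ÷ £7,995.60 = 11.6308.
%ΔEPS = DCL × %ΔSales = 11.6308 × +22.9% = +266.3%.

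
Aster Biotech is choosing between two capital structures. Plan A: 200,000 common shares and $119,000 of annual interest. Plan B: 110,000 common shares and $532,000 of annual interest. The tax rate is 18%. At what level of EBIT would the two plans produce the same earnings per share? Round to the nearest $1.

$1,036,778

At indifference, (EBIT − 119,000)(1 − t)/200,000 = (EBIT − 532,000)(1 − t)/110,000.
Cancelling (1 − t) and cross-multiplying: 110,000·(EBIT − 119,000) = 200,000·(EBIT − 532,000).
EBIT × (200,000 − 110,000) = 532,000 × 200,000 − 119,000 × 110,000 = 93,310,000,000, so EBIT = 93,310,000,000 ÷ 90,000 = 1,036,777.78.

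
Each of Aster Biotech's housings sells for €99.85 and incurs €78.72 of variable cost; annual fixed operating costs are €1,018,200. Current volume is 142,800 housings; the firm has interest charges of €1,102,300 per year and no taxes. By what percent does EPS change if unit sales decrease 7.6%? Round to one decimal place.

-25.6%

At 142,800 units, contribution = 142,800 × €21.13 = €3,017,364.00.
EBIT = €3,017,364.00 − €1,018,200 = €1,999,164.00.
Interest = €1,102,300.00, so EBIT − I = €896,864.00.
DCL = total CM / (EBIT − I) = €3,017,364.00 / €896,864.00 = 3.3643.
EPS therefore changes by 3.3643 × (-7.6%) = -25.6%.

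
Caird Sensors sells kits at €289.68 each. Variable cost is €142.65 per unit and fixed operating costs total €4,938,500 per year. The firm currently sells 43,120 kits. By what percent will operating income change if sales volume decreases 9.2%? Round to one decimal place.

At 43,120 units, contribution = 43,120 × €147.03 = €6,339,933.60.
EBIT = €6,339,933.60 − €4,938,500 = €1,401,433.60.
DOL = contribution ÷ EBIT = €6,339,933.60 ÷ €1,401,433.60 = 4.5239.
Operating income changes by 4.5239 × -9.2% = -41.6%.

-41.6%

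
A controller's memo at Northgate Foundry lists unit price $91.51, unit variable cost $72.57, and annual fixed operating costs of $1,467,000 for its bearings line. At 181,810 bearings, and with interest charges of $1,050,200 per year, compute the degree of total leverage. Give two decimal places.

3.72

Contribution at this volume is 181,810 × $18.94 = $3,443,481.40.
Operating income = contribution − fixed costs = $3,443,481.40 − $1,467,000 = $1,976,481.40. Interest = $1,050,200.00, so EBIT − I = $926,281.40.
DCL = contribution ÷ (EBIT − I) = $3,443,481.40 ÷ $926,281.40 = 3.7175.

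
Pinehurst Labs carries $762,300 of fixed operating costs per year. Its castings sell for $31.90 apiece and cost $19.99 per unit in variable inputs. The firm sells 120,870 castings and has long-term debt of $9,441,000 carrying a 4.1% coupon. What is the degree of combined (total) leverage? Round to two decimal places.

4.96

Contribution at this volume is 120,870 × $11.91 = $1,439,561.70.
Subtracting fixed costs: EBIT = $1,439,561.70 − $762,300 = $677,261.70. Interest = $387,081.00, so EBIT − I = $290,180.70.
Degree of total leverage = total CM / (EBIT − interest) = $1,439,561.70 / $290,180.70 = 4.9609.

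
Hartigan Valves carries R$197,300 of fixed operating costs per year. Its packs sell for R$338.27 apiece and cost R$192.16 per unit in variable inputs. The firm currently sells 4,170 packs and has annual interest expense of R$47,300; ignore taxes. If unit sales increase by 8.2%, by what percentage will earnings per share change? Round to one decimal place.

+13.7%

At 4,170 units, contribution = 4,170 × R$146.11 = R$609,278.70.
EBIT = R$609,278.70 − R$197,300 = R$411,978.70.
Interest = R$47,300.00, so EBIT − I = R$364,678.70.
Degree of combined leverage = contribution ÷ (EBIT − I) = R$609,278.70 ÷ R$364,678.70 = 1.6707.
%ΔEPS = DCL × %ΔSales = 1.6707 × +8.2% = +13.7%.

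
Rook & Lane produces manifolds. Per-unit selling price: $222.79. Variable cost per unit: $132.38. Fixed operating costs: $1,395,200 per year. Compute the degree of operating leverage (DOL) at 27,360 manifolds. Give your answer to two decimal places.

2.29

Total contribution margin = 27,360 × $90.41 = $2,473,617.60.
Operating income = contribution − fixed costs = $2,473,617.60 − $1,395,200 = $1,078,417.60.
DOL = contribution ÷ EBIT = $2,473,617.60 ÷ $1,078,417.60 = 2.2937.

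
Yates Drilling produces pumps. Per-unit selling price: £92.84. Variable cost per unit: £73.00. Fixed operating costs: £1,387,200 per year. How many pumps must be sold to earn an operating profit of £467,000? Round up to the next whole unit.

Each unit contributes £92.84 − £73.00 = £19.84.
Need Q such that Q × £19.84 − £1,387,200 = £467,000, i.e. Q = £1,854,200 / £19.84 = 93,457.66 → 93,458.

93,458 pumps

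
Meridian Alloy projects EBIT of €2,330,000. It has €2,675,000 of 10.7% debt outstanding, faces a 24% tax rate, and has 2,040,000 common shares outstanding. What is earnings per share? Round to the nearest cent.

€0.76

Interest = €286,225.00, so EBT = €2,330,000 − €286,225.00 = €2,043,775.00.
After tax at 24%: net income = €2,043,775.00 × 0.76 = €1,553,269.00.
Per share: €1,553,269.00 / 2,040,000 shares = €0.76.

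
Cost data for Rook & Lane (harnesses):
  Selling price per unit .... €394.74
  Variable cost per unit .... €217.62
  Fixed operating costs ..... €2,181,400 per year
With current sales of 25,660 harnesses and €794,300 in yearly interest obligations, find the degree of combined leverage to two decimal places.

2.90

Contribution at this volume is 25,660 × €177.12 = €4,544,899.20.
Subtracting fixed costs: EBIT = €4,544,899.20 − €2,181,400 = €2,363,499.20. Interest = €794,300.00, so EBIT − I = €1,569,199.20.
DCL = contribution ÷ (EBIT − I) = €4,544,899.20 ÷ €1,569,199.20 = 2.8963.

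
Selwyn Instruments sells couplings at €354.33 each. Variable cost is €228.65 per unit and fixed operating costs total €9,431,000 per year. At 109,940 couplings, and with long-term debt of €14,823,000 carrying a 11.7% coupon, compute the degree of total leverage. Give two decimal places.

5.21

Contribution at this volume is 109,940 × €125.68 = €13,817,259.20.
Subtracting fixed costs: EBIT = €13,817,259.20 − €9,431,000 = €4,386,259.20. Interest = €1,734,291.00, so EBIT − I = €2,651,968.20.
DCL = contribution ÷ (EBIT − I) = €13,817,259.20 ÷ €2,651,968.20 = 5.2102.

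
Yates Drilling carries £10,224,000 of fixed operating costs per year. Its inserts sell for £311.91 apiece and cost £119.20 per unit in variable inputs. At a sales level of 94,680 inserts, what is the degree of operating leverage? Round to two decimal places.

2.27

Contribution at this volume is 94,680 × £192.71 = £18,245,782.80.
Subtracting fixed costs: EBIT = £18,245,782.80 − £10,224,000 = £8,021,782.80.
Degree of operating leverage = £18,245,782.80 / £8,021,782.80 = 2.2745.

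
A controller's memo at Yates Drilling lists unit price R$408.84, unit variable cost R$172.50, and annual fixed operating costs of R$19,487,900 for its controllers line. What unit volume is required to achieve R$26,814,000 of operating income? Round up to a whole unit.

195,913 controllers

Each unit contributes R$408.84 − R$172.50 = R$236.34.
Required volume = (fixed costs + target profit) ÷ CM = (R$19,487,900 + R$26,814,000) ÷ R$236.34 = 195,912.25, so 195,913 controllers.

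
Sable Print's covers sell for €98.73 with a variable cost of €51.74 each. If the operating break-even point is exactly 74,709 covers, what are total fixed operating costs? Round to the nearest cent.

Contribution margin per unit = €98.73 − €51.74 = €46.99.
Since BE = FC / CM, FC = 74,709 × €46.99 = €3,510,575.91.

€3,510,575.91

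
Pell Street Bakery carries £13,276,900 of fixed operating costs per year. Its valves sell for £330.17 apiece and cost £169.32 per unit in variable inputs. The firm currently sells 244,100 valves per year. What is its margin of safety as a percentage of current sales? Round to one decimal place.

Unit CM = price − variable cost = £330.17 − £169.32 = £160.85. Break-even units = £13,276,900 ÷ £160.85 = 82,542.12; break-even revenue = 82,542.12 × £330.17 = £27,252,931.76.
Actual sales revenue = 244,100 × £330.17 = £80,594,497.00.
Margin of safety = (£80,594,497.00 − £27,252,931.76) ÷ £80,594,497.00 = 66.2%.

66.2%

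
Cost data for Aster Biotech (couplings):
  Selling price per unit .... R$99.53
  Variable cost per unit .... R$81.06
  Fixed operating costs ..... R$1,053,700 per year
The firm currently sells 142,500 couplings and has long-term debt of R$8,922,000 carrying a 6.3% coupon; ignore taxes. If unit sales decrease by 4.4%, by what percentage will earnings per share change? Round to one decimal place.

Contribution at this volume is 142,500 × R$18.47 = R$2,631,975.00.
Subtracting fixed costs: EBIT = R$2,631,975.00 − R$1,053,700 = R$1,578,275.00.
Interest = R$562,086.00, so EBIT − I = R$1,016,189.00.
DCL = total CM / (EBIT − I) = R$2,631,975.00 / R$1,016,189.00 = 2.5900.
EPS therefore changes by 2.5900 × (-4.4%) = -11.4%.

-11.4%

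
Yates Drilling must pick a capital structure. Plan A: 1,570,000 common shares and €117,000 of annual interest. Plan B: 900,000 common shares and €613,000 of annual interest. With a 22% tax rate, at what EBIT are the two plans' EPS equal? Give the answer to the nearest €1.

€1,279,269

Set EPS_A = EPS_B: (EBIT − €117,000)(1 − 0.22) ÷ 1,570,000 = (EBIT − €613,000)(1 − 0.22) ÷ 900,000.
Cancelling (1 − t) and cross-multiplying: 900,000·(EBIT − 117,000) = 1,570,000·(EBIT − 613,000).
EBIT × (1,570,000 − 900,000) = 613,000 × 1,570,000 − 117,000 × 900,000 = 857,110,000,000, so EBIT = 857,110,000,000 ÷ 670,000 = 1,279,268.66.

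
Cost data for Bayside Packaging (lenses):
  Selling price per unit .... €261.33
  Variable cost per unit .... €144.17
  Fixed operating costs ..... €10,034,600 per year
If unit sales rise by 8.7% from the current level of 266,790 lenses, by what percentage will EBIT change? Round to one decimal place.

+12.8%

Total contribution margin = 266,790 × €117.16 = €31,257,116.40.
Subtracting fixed costs: EBIT = €31,257,116.40 − €10,034,600 = €21,222,516.40.
So DOL = total CM / EBIT = €31,257,116.40 / €21,222,516.40 = 1.4728.
Operating income changes by 1.4728 × +8.7% = +12.8%.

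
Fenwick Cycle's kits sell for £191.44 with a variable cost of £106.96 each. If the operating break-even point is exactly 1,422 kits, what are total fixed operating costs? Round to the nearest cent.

Each unit contributes £191.44 − £106.96 = £84.48.
Fixed costs = break-even units × CM = 1,422 × £84.48 = £120,130.56.

£120,130.56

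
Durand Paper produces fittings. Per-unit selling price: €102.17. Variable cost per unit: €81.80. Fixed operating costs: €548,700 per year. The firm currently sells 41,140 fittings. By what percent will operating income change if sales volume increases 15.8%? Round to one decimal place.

Contribution at this volume is 41,140 × €20.37 = €838,021.80.
EBIT = €838,021.80 − €548,700 = €289,321.80.
DOL = contribution ÷ EBIT = €838,021.80 ÷ €289,321.80 = 2.8965.
%ΔEBIT = DOL × %ΔSales = 2.8965 × +15.8% = +45.8%.

+45.8%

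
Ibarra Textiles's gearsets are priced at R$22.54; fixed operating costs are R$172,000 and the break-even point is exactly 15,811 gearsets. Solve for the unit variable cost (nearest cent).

At break-even, FC = Q × (P − VC), so P − VC = R$172,000 ÷ 15,811 = R$10.8785.
Hence VC = price − CM = R$22.54 − R$10.8785 = R$11.66.

R$11.66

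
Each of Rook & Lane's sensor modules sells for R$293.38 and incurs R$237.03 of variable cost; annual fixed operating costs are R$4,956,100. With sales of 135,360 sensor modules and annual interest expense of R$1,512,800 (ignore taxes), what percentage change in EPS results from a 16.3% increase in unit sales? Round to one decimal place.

+107.3%

At 135,360 units, contribution = 135,360 × R$56.35 = R$7,627,536.00.
Subtracting fixed costs: EBIT = R$7,627,536.00 − R$4,956,100 = R$2,671,436.00.
After interest of R$1,512,800.00, pre-tax earnings = R$1,158,636.00.
DCL = total CM / (EBIT − I) = R$7,627,536.00 / R$1,158,636.00 = 6.5832.
EPS therefore changes by 6.5832 × (+16.3%) = +107.3%.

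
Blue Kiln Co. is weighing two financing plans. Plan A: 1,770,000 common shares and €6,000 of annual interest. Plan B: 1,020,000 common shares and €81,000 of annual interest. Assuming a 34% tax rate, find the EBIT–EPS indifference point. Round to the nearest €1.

€183,000

Set EPS_A = EPS_B: (EBIT − €6,000)(1 − 0.34) ÷ 1,770,000 = (EBIT − €81,000)(1 − 0.34) ÷ 1,020,000.
Cancelling (1 − t) and cross-multiplying: 1,020,000·(EBIT − 6,000) = 1,770,000·(EBIT − 81,000).
EBIT × (1,770,000 − 1,020,000) = 81,000 × 1,770,000 − 6,000 × 1,020,000 = 137,250,000,000, so EBIT = 137,250,000,000 ÷ 750,000 = 183,000.00.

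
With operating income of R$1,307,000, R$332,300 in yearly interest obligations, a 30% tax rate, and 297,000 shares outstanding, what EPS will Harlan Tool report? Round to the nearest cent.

R$2.30

Pre-tax income = R$1,307,000 − R$332,300.00 = R$974,700.00.
After tax at 30%: net income = R$974,700.00 × 0.70 = R$682,290.00.
Per share: R$682,290.00 / 297,000 shares = R$2.30.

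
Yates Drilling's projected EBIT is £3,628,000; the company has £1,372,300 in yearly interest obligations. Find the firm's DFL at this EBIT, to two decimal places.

1.61

Annual interest charges come to £1,372,300.00.
DFL = EBIT ÷ (EBIT − I) = £3,628,000 ÷ (£3,628,000 − £1,372,300.00) = £3,628,000 ÷ £2,255,700.00 = 1.6084.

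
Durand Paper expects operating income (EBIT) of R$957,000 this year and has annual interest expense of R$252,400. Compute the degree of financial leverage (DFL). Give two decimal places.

Annual interest charges come to R$252,400.00.
DFL = EBIT ÷ (EBIT − I) = R$957,000 ÷ (R$957,000 − R$252,400.00) = R$957,000 ÷ R$704,600.00 = 1.3582.

1.36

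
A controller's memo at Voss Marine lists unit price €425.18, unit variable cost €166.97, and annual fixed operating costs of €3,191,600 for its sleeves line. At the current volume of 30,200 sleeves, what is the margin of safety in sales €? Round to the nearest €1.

€7,585,006

Contribution margin per unit = €425.18 − €166.97 = €258.21. Break-even units = €3,191,600 ÷ €258.21 = 12,360.48; break-even revenue = 12,360.48 × €425.18 = €5,255,429.64.
Actual sales revenue = 30,200 × €425.18 = €12,840,436.00.
Margin of safety = €12,840,436.00 − €5,255,429.64 = €7,585,006.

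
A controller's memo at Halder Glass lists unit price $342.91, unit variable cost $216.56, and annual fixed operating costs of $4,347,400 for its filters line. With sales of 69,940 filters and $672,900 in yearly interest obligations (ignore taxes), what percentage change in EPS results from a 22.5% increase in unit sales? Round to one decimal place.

+52.1%

At 69,940 units, contribution = 69,940 × $126.35 = $8,836,919.00.
Subtracting fixed costs: EBIT = $8,836,919.00 − $4,347,400 = $4,489,519.00.
Interest = $672,900.00, so EBIT − I = $3,816,619.00.
Degree of combined leverage = contribution ÷ (EBIT − I) = $8,836,919.00 ÷ $3,816,619.00 = 2.3154.
%ΔEPS = DCL × %ΔSales = 2.3154 × +22.5% = +52.1%.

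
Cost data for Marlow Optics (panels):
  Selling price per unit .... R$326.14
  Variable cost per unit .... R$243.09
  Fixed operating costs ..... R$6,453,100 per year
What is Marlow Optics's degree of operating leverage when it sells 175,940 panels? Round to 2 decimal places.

Contribution at this volume is 175,940 × R$83.05 = R$14,611,817.00.
Operating income = contribution − fixed costs = R$14,611,817.00 − R$6,453,100 = R$8,158,717.00.
Degree of operating leverage = R$14,611,817.00 / R$8,158,717.00 = 1.7909.

1.79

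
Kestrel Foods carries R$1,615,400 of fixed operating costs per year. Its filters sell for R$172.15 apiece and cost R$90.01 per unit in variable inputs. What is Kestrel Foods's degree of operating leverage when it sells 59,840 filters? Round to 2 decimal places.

1.49

Total contribution margin = 59,840 × R$82.14 = R$4,915,257.60.
Subtracting fixed costs: EBIT = R$4,915,257.60 − R$1,615,400 = R$3,299,857.60.
DOL = contribution ÷ EBIT = R$4,915,257.60 ÷ R$3,299,857.60 = 1.4895.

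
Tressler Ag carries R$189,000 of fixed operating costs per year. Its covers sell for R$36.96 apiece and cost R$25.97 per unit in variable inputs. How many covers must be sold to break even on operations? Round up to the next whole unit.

17,198 covers

Each unit contributes R$36.96 − R$25.97 = R$10.99.
Break-even volume = fixed costs ÷ CM per unit = R$189,000 ÷ R$10.99 = 17,197.45, so 17,198 covers.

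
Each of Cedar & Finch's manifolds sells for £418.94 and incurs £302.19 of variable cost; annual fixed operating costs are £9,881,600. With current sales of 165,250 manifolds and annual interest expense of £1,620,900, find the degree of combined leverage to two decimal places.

2.48

At 165,250 units, contribution = 165,250 × £116.75 = £19,292,937.50.
EBIT = £19,292,937.50 − £9,881,600 = £9,411,337.50. Interest = £1,620,900.00, so EBIT − I = £7,790,437.50.
DCL = contribution ÷ (EBIT − I) = £19,292,937.50 ÷ £7,790,437.50 = 2.4765.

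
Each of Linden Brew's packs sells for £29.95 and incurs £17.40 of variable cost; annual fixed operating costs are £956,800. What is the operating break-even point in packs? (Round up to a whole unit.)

76,240 packs

Unit CM = price − variable cost = £29.95 − £17.40 = £12.55.
Break-even volume = fixed costs ÷ CM per unit = £956,800 ÷ £12.55 = 76,239.04, so 76,240 packs.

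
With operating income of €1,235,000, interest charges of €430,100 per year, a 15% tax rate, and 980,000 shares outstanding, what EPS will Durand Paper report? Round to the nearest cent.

€0.70

Pre-tax income = €1,235,000 − €430,100.00 = €804,900.00.
After tax at 15%: net income = €804,900.00 × 0.85 = €684,165.00.
Per share: €684,165.00 / 980,000 shares = €0.70.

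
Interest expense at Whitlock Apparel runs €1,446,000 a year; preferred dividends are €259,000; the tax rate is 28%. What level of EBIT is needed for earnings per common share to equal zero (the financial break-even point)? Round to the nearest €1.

€1,805,722

Grossing the preferred dividend up to pre-tax terms: €259,000 / (1 − 0.28) = €359,722.22.
Financial break-even EBIT = interest + D_p ÷ (1 − t) = €1,446,000 + €359,722.22 = €1,805,722.22.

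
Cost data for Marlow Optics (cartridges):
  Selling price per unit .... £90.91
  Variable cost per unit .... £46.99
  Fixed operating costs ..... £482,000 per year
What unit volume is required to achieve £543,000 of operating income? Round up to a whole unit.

Unit CM = price − variable cost = £90.91 − £46.99 = £43.92.
Need Q such that Q × £43.92 − £482,000 = £543,000, i.e. Q = £1,025,000 / £43.92 = 23,337.89 → 23,338.

23,338 cartridges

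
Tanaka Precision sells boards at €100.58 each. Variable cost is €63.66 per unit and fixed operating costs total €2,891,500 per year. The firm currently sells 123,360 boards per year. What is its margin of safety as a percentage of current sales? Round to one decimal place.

Each unit contributes €100.58 − €63.66 = €36.92. Break-even units = €2,891,500 ÷ €36.92 = 78,317.98; break-even revenue = 78,317.98 × €100.58 = €7,877,222.91.
Actual sales revenue = 123,360 × €100.58 = €12,407,548.80.
Margin of safety = (€12,407,548.80 − €7,877,222.91) ÷ €12,407,548.80 = 36.5%.

36.5%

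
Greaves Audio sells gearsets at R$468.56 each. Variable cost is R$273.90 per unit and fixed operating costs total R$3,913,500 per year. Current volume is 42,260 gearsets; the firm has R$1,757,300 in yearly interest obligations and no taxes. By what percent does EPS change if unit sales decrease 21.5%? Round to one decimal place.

-69.2%

Total contribution margin = 42,260 × R$194.66 = R$8,226,331.60.
Operating income = contribution − fixed costs = R$8,226,331.60 − R$3,913,500 = R$4,312,831.60.
Interest = R$1,757,300.00, so EBIT − I = R$2,555,531.60.
Degree of combined leverage = contribution ÷ (EBIT − I) = R$8,226,331.60 ÷ R$2,555,531.60 = 3.2190.
EPS therefore changes by 3.2190 × (-21.5%) = -69.2%.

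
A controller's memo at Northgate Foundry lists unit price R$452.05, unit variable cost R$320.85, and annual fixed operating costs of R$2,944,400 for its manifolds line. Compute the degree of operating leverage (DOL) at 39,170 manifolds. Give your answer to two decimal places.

Contribution at this volume is 39,170 × R$131.20 = R$5,139,104.00.
EBIT = R$5,139,104.00 − R$2,944,400 = R$2,194,704.00.
Degree of operating leverage = R$5,139,104.00 / R$2,194,704.00 = 2.3416.

2.34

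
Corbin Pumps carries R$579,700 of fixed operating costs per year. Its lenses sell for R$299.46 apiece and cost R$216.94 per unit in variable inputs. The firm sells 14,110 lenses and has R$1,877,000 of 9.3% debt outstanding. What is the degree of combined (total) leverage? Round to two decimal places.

Total contribution margin = 14,110 × R$82.52 = R$1,164,357.20.
Operating income = contribution − fixed costs = R$1,164,357.20 − R$579,700 = R$584,657.20. Interest = R$174,561.00.
DOL = R$1,164,357.20 ÷ R$584,657.20 = 1.9915; DFL = R$584,657.20 ÷ R$410,096.20 = 1.4257.
DCL = DOL × DFL = 1.9915 × 1.4257 = 2.8393.

2.84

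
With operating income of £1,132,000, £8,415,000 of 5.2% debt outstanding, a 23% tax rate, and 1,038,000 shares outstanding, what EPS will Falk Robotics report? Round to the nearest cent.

£0.52

Interest = £437,580.00, so EBT = £1,132,000 − £437,580.00 = £694,420.00.
After tax at 23%: net income = £694,420.00 × 0.77 = £534,703.40.
EPS = £534,703.40 ÷ 1,038,000 = £0.52.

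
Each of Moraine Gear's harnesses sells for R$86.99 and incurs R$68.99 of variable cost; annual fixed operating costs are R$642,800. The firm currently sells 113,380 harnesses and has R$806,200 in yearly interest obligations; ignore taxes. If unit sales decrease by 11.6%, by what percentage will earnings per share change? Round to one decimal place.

-40.0%

At 113,380 units, contribution = 113,380 × R$18.00 = R$2,040,840.00.
EBIT = R$2,040,840.00 − R$642,800 = R$1,398,040.00.
Interest = R$806,200.00, so EBIT − I = R$591,840.00.
Degree of combined leverage = contribution ÷ (EBIT − I) = R$2,040,840.00 ÷ R$591,840.00 = 3.4483.
%ΔEPS = DCL × %ΔSales = 3.4483 × -11.6% = -40.0%.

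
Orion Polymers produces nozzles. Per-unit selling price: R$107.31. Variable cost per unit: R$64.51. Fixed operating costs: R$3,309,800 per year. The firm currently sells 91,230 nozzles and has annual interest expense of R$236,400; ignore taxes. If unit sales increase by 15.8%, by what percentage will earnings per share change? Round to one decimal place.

Contribution at this volume is 91,230 × R$42.80 = R$3,904,644.00.
EBIT = R$3,904,644.00 − R$3,309,800 = R$594,844.00.
Interest = R$236,400.00, so EBIT − I = R$358,444.00.
Degree of combined leverage = contribution ÷ (EBIT − I) = R$3,904,644.00 ÷ R$358,444.00 = 10.8933.
EPS therefore changes by 10.8933 × (+15.8%) = +172.1%.

+172.1%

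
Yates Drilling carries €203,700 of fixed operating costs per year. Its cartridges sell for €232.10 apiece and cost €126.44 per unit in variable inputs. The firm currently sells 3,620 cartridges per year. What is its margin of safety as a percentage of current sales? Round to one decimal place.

46.7%

Contribution margin per unit = €232.10 − €126.44 = €105.66. Break-even units = €203,700 ÷ €105.66 = 1,927.88; break-even revenue = 1,927.88 × €232.10 = €447,461.39.
Current sales = 3,620 × €232.10 = €840,202.00.
Margin of safety = (€840,202.00 − €447,461.39) ÷ €840,202.00 = 46.7%.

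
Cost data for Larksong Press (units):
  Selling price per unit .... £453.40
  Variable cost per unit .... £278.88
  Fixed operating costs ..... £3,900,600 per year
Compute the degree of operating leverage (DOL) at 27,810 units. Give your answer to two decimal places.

5.09

Total contribution margin = 27,810 × £174.52 = £4,853,401.20.
Subtracting fixed costs: EBIT = £4,853,401.20 − £3,900,600 = £952,801.20.
So DOL = total CM / EBIT = £4,853,401.20 / £952,801.20 = 5.0938.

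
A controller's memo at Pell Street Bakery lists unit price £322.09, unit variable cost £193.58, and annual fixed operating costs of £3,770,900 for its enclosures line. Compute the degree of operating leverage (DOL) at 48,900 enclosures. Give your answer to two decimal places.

2.50

At 48,900 units, contribution = 48,900 × £128.51 = £6,284,139.00.
EBIT = £6,284,139.00 − £3,770,900 = £2,513,239.00.
So DOL = total CM / EBIT = £6,284,139.00 / £2,513,239.00 = 2.5004.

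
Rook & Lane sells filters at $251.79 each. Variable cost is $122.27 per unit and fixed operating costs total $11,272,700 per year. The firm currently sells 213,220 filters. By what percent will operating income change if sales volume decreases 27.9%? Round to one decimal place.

Contribution at this volume is 213,220 × $129.52 = $27,616,254.40.
Subtracting fixed costs: EBIT = $27,616,254.40 − $11,272,700 = $16,343,554.40.
So DOL = total CM / EBIT = $27,616,254.40 / $16,343,554.40 = 1.6897.
%ΔEBIT = DOL × %ΔSales = 1.6897 × -27.9% = -47.1%.

-47.1%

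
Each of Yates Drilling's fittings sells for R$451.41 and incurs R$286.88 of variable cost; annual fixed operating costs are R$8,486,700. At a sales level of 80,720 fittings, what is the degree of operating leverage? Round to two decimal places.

Contribution at this volume is 80,720 × R$164.53 = R$13,280,861.60.
Operating income = contribution − fixed costs = R$13,280,861.60 − R$8,486,700 = R$4,794,161.60.
DOL = contribution ÷ EBIT = R$13,280,861.60 ÷ R$4,794,161.60 = 2.7702.

2.77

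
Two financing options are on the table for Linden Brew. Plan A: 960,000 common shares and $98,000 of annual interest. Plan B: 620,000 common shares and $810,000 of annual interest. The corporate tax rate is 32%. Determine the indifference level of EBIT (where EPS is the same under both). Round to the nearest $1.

$2,108,353

Set EPS_A = EPS_B: (EBIT − $98,000)(1 − 0.32) ÷ 960,000 = (EBIT − $810,000)(1 − 0.32) ÷ 620,000.
Cancelling (1 − t) and cross-multiplying: 620,000·(EBIT − 98,000) = 960,000·(EBIT − 810,000).
Solving, EBIT = (810,000·960,000 − 98,000·620,000) / (960,000 − 620,000) = 716,840,000,000 / 340,000 = 2,108,352.94.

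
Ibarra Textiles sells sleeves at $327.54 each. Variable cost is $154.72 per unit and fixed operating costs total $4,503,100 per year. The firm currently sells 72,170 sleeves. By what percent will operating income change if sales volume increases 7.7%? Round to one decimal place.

+12.1%

At 72,170 units, contribution = 72,170 × $172.82 = $12,472,419.40.
Operating income = contribution − fixed costs = $12,472,419.40 − $4,503,100 = $7,969,319.40.
DOL = contribution ÷ EBIT = $12,472,419.40 ÷ $7,969,319.40 = 1.5651.
Operating income changes by 1.5651 × +7.7% = +12.1%.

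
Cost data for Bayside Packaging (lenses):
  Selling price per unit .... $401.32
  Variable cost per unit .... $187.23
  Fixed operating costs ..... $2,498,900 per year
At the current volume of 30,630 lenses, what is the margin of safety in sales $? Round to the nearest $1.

Unit CM = price − variable cost = $401.32 − $187.23 = $214.09. Break-even units = $2,498,900 ÷ $214.09 = 11,672.19; break-even revenue = 11,672.19 × $401.32 = $4,684,284.87.
Actual sales revenue = 30,630 × $401.32 = $12,292,431.60.
Margin of safety = $12,292,431.60 − $4,684,284.87 = $7,608,147.

$7,608,147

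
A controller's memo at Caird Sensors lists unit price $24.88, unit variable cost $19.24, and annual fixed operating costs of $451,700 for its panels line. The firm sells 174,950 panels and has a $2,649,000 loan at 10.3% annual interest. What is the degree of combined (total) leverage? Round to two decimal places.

Contribution at this volume is 174,950 × $5.64 = $986,718.00.
EBIT = $986,718.00 − $451,700 = $535,018.00. Interest = $272,847.00, so EBIT − I = $262,171.00.
DCL = contribution ÷ (EBIT − I) = $986,718.00 ÷ $262,171.00 = 3.7636.

3.76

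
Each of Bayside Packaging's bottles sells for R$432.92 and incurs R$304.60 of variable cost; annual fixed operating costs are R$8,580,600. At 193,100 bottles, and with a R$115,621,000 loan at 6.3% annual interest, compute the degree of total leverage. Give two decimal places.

2.78

Contribution at this volume is 193,100 × R$128.32 = R$24,778,592.00.
Operating income = contribution − fixed costs = R$24,778,592.00 − R$8,580,600 = R$16,197,992.00. Interest = R$7,284,123.00.
DOL = R$24,778,592.00 ÷ R$16,197,992.00 = 1.5297; DFL = R$16,197,992.00 ÷ R$8,913,869.00 = 1.8172.
Combined leverage = 1.5297 × 1.8172 = 2.7798.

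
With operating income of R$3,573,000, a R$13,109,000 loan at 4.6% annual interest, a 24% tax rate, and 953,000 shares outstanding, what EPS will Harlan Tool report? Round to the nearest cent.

Pre-tax income = R$3,573,000 − R$603,014.00 = R$2,969,986.00.
Net income = R$2,969,986.00 × (1 − 0.24) = R$2,257,189.36.
EPS = R$2,257,189.36 ÷ 953,000 = R$2.37.

R$2.37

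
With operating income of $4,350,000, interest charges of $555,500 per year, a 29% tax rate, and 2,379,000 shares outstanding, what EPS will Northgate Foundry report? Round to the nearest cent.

$1.13

Interest = $555,500.00, so EBT = $4,350,000 − $555,500.00 = $3,794,500.00.
Net income = $3,794,500.00 × (1 − 0.29) = $2,694,095.00.
EPS = $2,694,095.00 ÷ 2,379,000 = $1.13.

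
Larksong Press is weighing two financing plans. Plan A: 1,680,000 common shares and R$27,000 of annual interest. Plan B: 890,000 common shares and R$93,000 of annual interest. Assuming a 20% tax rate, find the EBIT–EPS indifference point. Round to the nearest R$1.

Set EPS_A = EPS_B: (EBIT − R$27,000)(1 − 0.20) ÷ 1,680,000 = (EBIT − R$93,000)(1 − 0.20) ÷ 890,000.
Cancelling (1 − t) and cross-multiplying: 890,000·(EBIT − 27,000) = 1,680,000·(EBIT − 93,000).
EBIT × (1,680,000 − 890,000) = 93,000 × 1,680,000 − 27,000 × 890,000 = 132,210,000,000, so EBIT = 132,210,000,000 ÷ 790,000 = 167,354.43.

R$167,354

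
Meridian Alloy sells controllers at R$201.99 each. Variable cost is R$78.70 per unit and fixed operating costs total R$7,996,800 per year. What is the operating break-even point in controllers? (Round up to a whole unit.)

Contribution margin per unit = R$201.99 − R$78.70 = R$123.29.
Break-even volume = fixed costs ÷ CM per unit = R$7,996,800 ÷ R$123.29 = 64,861.71, so 64,862 controllers.

64,862 controllers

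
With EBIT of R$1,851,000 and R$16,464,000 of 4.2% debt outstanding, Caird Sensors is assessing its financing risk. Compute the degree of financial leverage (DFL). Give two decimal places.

1.60

Annual interest charges come to R$691,488.00.
DFL = EBIT ÷ (EBIT − I) = R$1,851,000 ÷ (R$1,851,000 − R$691,488.00) = R$1,851,000 ÷ R$1,159,512.00 = 1.5964.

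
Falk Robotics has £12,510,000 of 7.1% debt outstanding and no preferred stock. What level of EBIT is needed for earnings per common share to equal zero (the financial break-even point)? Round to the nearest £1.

Annual interest = 7.1% × £12,510,000 = £888,210.00.
With no preferred dividends, EPS = 0 when EBIT exactly covers interest, so the financial break-even EBIT is £888,210.00.

£888,210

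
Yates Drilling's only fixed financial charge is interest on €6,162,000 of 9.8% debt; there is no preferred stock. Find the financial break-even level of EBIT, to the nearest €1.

€603,876

Annual interest = 9.8% × €6,162,000 = €603,876.00.
With no preferred dividends, EPS = 0 when EBIT exactly covers interest, so the financial break-even EBIT is €603,876.00.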